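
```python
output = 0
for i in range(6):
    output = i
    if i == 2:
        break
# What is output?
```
Trace:
  output=0
  output=0, i=0
  output=1, i=1
  output=2, i=2

Final answer: 2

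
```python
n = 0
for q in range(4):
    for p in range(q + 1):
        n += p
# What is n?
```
Trace:
  n=0
  n=0, q=0, p=0
  n=0, q=1, p=0
  n=1, q=1, p=1
  n=1, q=2, p=0
  n=2, q=2, p=1
  n=4, q=2, p=2
  n=4, q=3, p=0
  n=5, q=3, p=1
  n=7, q=3, p=2
  n=10, q=3, p=3

Final answer: 10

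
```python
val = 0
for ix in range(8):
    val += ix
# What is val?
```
Trace:
  val=0
  val=0, ix=0
  val=1, ix=1
  val=3, ix=2
  val=6, ix=3
  val=10, ix=4
  val=15, ix=5
  val=21, ix=6
  val=28, ix=7

Final answer: 28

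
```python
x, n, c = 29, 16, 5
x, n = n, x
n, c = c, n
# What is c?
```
Trace:
  x=29, n=16, c=5
  x=16, n=29, c=5
  x=16, n=5, c=29

Final answer: 29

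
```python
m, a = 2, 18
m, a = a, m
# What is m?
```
Trace:
  m=2, a=18
  m=18, a=2

Final answer: 18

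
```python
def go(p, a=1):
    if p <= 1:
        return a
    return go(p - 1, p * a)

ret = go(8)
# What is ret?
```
Call trace:
go(p=8, a=1)
  go(p=7, a=8)
    go(p=6, a=56)
      go(p=5, a=336)
        go(p=4, a=1680)
          go(p=3, a=6720)
            go(p=2, a=20160)
              go(p=1, a=40320)
              -> return 40320
            -> return 40320
          -> return 40320
        -> return 40320
      -> return 40320
    -> return 40320
  -> return 40320
-> return 40320

Final answer: 40320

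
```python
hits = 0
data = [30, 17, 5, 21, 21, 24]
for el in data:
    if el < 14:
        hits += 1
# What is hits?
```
Trace:
  hits=0
  hits=0, el=30
  hits=0, el=17
  hits=1, el=5
  hits=1, el=21
  hits=1, el=21
  hits=1, el=24

Final answer: 1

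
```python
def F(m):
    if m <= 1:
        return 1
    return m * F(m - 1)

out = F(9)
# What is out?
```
Call trace:
F(m=9)
  F(m=8)
    F(m=7)
      F(m=6)
        F(m=5)
          F(m=4)
            F(m=3)
              F(m=2)
                F(m=1)
                -> return 1
              -> return 2
            -> return 6
          -> return 24
        -> return 120
      -> return 720
    -> return 5040
  -> return 40320
-> return 362880

Final answer: 362880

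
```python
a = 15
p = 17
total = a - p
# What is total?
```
Trace:
  a=15
  a=15, p=17
  a=15, p=17, total=-2

Final answer: -2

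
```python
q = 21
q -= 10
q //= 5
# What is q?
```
Trace:
  q=21
  q=11
  q=2

Final answer: 2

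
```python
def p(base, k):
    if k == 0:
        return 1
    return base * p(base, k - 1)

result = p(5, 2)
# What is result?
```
Call trace:
p(base=5, k=2)
  p(base=5, k=1)
    p(base=5, k=0)
    -> return 1
  -> return 5
-> return 25

Final answer: 25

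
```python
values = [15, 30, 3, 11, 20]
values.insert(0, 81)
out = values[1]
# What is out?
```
Trace:
  values=[15, 30, 3, 11, 20]
  values=[81, 15, 30, 3, 11, 20]
  values=[81, 15, 30, 3, 11, 20], out=15

Final answer: 15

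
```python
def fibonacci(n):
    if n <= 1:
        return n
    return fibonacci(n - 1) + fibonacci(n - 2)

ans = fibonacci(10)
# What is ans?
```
Call trace (a repeated sub-call is expanded the first time; later identical calls just restate its return value):
fibonacci(n=10)
  fibonacci(n=9)
    fibonacci(n=8)
      fibonacci(n=7)
        fibonacci(n=6)
          fibonacci(n=5)
            fibonacci(n=4)
              fibonacci(n=3)
                fibonacci(n=2)
                  fibonacci(n=1)
                  -> return 1
                  fibonacci(n=0)
                  -> return 0
                -> return 1
                fibonacci(n=1)
                -> return 1
              -> return 2
              fibonacci(n=2) -> return 1  (same call as traced above)
            -> return 3
            fibonacci(n=3) -> return 2  (same call as traced above)
          -> return 5
          fibonacci(n=4) -> return 3  (same call as traced above)
        -> return 8
        fibonacci(n=5) -> return 5  (same call as traced above)
      -> return 13
      fibonacci(n=6) -> return 8  (same call as traced above)
    -> return 21
    fibonacci(n=7) -> return 13  (same call as traced above)
  -> return 34
  fibonacci(n=8) -> return 21  (same call as traced above)
-> return 55

Final answer: 55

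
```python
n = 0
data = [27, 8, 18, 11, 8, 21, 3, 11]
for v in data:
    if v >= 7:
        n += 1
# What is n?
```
Trace:
  n=0
  n=1, v=27
  n=2, v=8
  n=3, v=18
  n=4, v=11
  n=5, v=8
  n=6, v=21
  n=6, v=3
  n=7, v=11

Final answer: 7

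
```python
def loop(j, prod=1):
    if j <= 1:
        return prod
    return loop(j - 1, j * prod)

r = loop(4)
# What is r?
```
Call trace:
loop(j=4, prod=1)
  loop(j=3, prod=4)
    loop(j=2, prod=12)
      loop(j=1, prod=24)
      -> return 24
    -> return 24
  -> return 24
-> return 24

Final answer: 24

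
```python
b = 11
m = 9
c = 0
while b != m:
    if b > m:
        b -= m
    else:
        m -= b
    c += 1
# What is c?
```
Trace:
  b=11
  b=11, m=9
  b=11, m=9, c=0
  b=2, m=9, c=1
  b=2, m=7, c=2
  b=2, m=5, c=3
  b=2, m=3, c=4
  b=2, m=1, c=5
  b=1, m=1, c=6

Final answer: 6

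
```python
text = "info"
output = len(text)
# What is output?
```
Trace:
  text='info'
  text='info', output=4

Final answer: 4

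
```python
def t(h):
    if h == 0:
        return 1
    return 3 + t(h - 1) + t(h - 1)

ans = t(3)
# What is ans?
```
Call trace (a repeated sub-call is expanded the first time; later identical calls just restate its return value):
t(h=3)
  t(h=2)
    t(h=1)
      t(h=0)
      -> return 1
      t(h=0)
      -> return 1
    -> return 5
    t(h=1) -> return 5  (same call as traced above)
  -> return 13
  t(h=2) -> return 13  (same call as traced above)
-> return 29

Final answer: 29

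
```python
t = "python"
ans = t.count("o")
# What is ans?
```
Trace:
  t='python'
  t='python', ans=1

Final answer: 1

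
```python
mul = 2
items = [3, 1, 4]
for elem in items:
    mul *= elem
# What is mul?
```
Trace:
  mul=2
  mul=6, elem=3
  mul=6, elem=1
  mul=24, elem=4

Final answer: 24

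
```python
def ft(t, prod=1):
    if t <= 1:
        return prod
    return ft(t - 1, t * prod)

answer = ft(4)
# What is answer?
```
Call trace:
ft(t=4, prod=1)
  ft(t=3, prod=4)
    ft(t=2, prod=12)
      ft(t=1, prod=24)
      -> return 24
    -> return 24
  -> return 24
-> return 24

Final answer: 24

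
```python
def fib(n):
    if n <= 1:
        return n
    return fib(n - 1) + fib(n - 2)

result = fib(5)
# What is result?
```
Call trace (a repeated sub-call is expanded the first time; later identical calls just restate its return value):
fib(n=5)
  fib(n=4)
    fib(n=3)
      fib(n=2)
        fib(n=1)
        -> return 1
        fib(n=0)
        -> return 0
      -> return 1
      fib(n=1)
      -> return 1
    -> return 2
    fib(n=2) -> return 1  (same call as traced above)
  -> return 3
  fib(n=3) -> return 2  (same call as traced above)
-> return 5

Final answer: 5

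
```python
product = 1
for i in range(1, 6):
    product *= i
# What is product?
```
Trace:
  product=1
  product=1, i=1
  product=2, i=2
  product=6, i=3
  product=24, i=4
  product=120, i=5

Final answer: 120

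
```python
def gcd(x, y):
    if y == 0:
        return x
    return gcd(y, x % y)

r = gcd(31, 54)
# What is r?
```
Call trace:
gcd(x=31, y=54)
  gcd(x=54, y=31)
    gcd(x=31, y=23)
      gcd(x=23, y=8)
        gcd(x=8, y=7)
          gcd(x=7, y=1)
            gcd(x=1, y=0)
            -> return 1
          -> return 1
        -> return 1
      -> return 1
    -> return 1
  -> return 1
-> return 1

Final answer: 1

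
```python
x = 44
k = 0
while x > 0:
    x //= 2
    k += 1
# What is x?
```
Trace:
  x=44
  x=44, k=0
  x=22, k=1
  x=11, k=2
  x=5, k=3
  x=2, k=4
  x=1, k=5
  x=0, k=6

Final answer: 0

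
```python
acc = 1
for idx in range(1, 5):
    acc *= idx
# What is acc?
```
Trace:
  acc=1
  acc=1, idx=1
  acc=2, idx=2
  acc=6, idx=3
  acc=24, idx=4

Final answer: 24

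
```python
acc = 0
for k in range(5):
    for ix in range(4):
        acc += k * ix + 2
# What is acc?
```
Trace:
  acc=0
  acc=2, k=0, ix=0
  acc=4, k=0, ix=1
  acc=6, k=0, ix=2
  acc=8, k=0, ix=3
  acc=10, k=1, ix=0
  acc=13, k=1, ix=1
  acc=17, k=1, ix=2
  acc=22, k=1, ix=3
  acc=24, k=2, ix=0
  acc=28, k=2, ix=1
  acc=34, k=2, ix=2
  acc=42, k=2, ix=3
  acc=44, k=3, ix=0
  acc=49, k=3, ix=1
  acc=57, k=3, ix=2
  acc=68, k=3, ix=3
  acc=70, k=4, ix=0
  acc=76, k=4, ix=1
  acc=86, k=4, ix=2
  acc=100, k=4, ix=3

Final answer: 100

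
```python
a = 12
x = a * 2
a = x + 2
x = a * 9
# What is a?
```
Trace:
  a=12
  a=12, x=24
  a=26, x=24
  a=26, x=234

Final answer: 26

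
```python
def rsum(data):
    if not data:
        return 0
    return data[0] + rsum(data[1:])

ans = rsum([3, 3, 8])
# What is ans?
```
Call trace:
rsum(data=[3, 3, 8])
  rsum(data=[3, 8])
    rsum(data=[8])
      rsum(data=[])
      -> return 0
    -> return 8
  -> return 11
-> return 14

Final answer: 14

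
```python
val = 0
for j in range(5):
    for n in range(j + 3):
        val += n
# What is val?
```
Trace:
  val=0
  val=0, j=0, n=0
  val=1, j=0, n=1
  val=3, j=0, n=2
  val=3, j=1, n=0
  val=4, j=1, n=1
  val=6, j=1, n=2
  val=9, j=1, n=3
  val=9, j=2, n=0
  val=10, j=2, n=1
  val=12, j=2, n=2
  val=15, j=2, n=3
  val=19, j=2, n=4
  val=19, j=3, n=0
  val=20, j=3, n=1
  val=22, j=3, n=2
  val=25, j=3, n=3
  val=29, j=3, n=4
  val=34, j=3, n=5
  val=34, j=4, n=0
  val=35, j=4, n=1
  val=37, j=4, n=2
  val=40, j=4, n=3
  val=44, j=4, n=4
  val=49, j=4, n=5
  val=55, j=4, n=6

Final answer: 55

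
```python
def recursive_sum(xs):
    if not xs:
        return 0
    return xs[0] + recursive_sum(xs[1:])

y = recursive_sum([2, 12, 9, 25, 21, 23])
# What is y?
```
Call trace:
recursive_sum(xs=[2, 12, 9, 25, 21, 23])
  recursive_sum(xs=[12, 9, 25, 21, 23])
    recursive_sum(xs=[9, 25, 21, 23])
      recursive_sum(xs=[25, 21, 23])
        recursive_sum(xs=[21, 23])
          recursive_sum(xs=[23])
            recursive_sum(xs=[])
            -> return 0
          -> return 23
        -> return 44
      -> return 69
    -> return 78
  -> return 90
-> return 92

Final answer: 92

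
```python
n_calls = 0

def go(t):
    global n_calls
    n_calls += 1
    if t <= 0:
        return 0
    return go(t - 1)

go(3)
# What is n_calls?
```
Call trace:
go(t=3)
  go(t=2)
    go(t=1)
      go(t=0)
      -> return 0
    -> return 0
  -> return 0
-> return 0

n_calls is incremented once per call. go is entered once for each t = 3, 2, 1, 0 (the t <= 0 call returns without recursing), i.e. 3 + 1 calls.
n_calls = 4

Final answer: 4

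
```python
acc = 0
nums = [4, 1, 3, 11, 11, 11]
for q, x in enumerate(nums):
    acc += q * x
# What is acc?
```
Trace:
  acc=0
  acc=0, q=0, x=4
  acc=1, q=1, x=1
  acc=7, q=2, x=3
  acc=40, q=3, x=11
  acc=84, q=4, x=11
  acc=139, q=5, x=11

Final answer: 139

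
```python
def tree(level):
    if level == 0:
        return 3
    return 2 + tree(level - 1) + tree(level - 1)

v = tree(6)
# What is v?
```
Call trace (a repeated sub-call is expanded the first time; later identical calls just restate its return value):
tree(level=6)
  tree(level=5)
    tree(level=4)
      tree(level=3)
        tree(level=2)
          tree(level=1)
            tree(level=0)
            -> return 3
            tree(level=0)
            -> return 3
          -> return 8
          tree(level=1) -> return 8  (same call as traced above)
        -> return 18
        tree(level=2) -> return 18  (same call as traced above)
      -> return 38
      tree(level=3) -> return 38  (same call as traced above)
    -> return 78
    tree(level=4) -> return 78  (same call as traced above)
  -> return 158
  tree(level=5) -> return 158  (same call as traced above)
-> return 318

Final answer: 318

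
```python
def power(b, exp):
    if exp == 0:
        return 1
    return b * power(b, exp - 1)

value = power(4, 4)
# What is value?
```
Call trace:
power(b=4, exp=4)
  power(b=4, exp=3)
    power(b=4, exp=2)
      power(b=4, exp=1)
        power(b=4, exp=0)
        -> return 1
      -> return 4
    -> return 16
  -> return 64
-> return 256

Final answer: 256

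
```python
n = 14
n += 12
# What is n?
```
Trace:
  n=14
  n=26

Final answer: 26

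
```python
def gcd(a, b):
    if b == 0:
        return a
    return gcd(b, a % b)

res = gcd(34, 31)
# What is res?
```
Call trace:
gcd(a=34, b=31)
  gcd(a=31, b=3)
    gcd(a=3, b=1)
      gcd(a=1, b=0)
      -> return 1
    -> return 1
  -> return 1
-> return 1

Final answer: 1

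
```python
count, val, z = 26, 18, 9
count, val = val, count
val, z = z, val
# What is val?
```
Trace:
  count=26, val=18, z=9
  count=18, val=26, z=9
  count=18, val=9, z=26

Final answer: 9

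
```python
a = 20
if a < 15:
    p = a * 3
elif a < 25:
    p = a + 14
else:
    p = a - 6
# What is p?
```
Trace:
  a=20
  a=20, p=34

Final answer: 34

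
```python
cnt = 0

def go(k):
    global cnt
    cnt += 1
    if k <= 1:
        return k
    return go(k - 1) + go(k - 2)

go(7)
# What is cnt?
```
Call trace (a repeated sub-call is expanded the first time; later identical calls just restate its return value):
go(k=7)
  go(k=6)
    go(k=5)
      go(k=4)
        go(k=3)
          go(k=2)
            go(k=1)
            -> return 1
            go(k=0)
            -> return 0
          -> return 1
          go(k=1)
          -> return 1
        -> return 2
        go(k=2) -> return 1  (same call as traced above)
      -> return 3
      go(k=3) -> return 2  (same call as traced above)
    -> return 5
    go(k=4) -> return 3  (same call as traced above)
  -> return 8
  go(k=5) -> return 5  (same call as traced above)
-> return 13

cnt is incremented once per call, so count the calls in each subtree. Let C(k) = number of calls made by go(k).
C(0) = C(1) = 1 (base case, no recursion); C(k) = 1 + C(k - 1) + C(k - 2) otherwise.
C(2) = 1 + C(1) + C(0) = 1 + 1 + 1 = 3
C(3) = 1 + C(2) + C(1) = 1 + 3 + 1 = 5
C(4) = 1 + C(3) + C(2) = 1 + 5 + 3 = 9
C(5) = 1 + C(4) + C(3) = 1 + 9 + 5 = 15
C(6) = 1 + C(5) + C(4) = 1 + 15 + 9 = 25
C(7) = 1 + C(6) + C(5) = 1 + 25 + 15 = 41
cnt = C(7) = 41

Final answer: 41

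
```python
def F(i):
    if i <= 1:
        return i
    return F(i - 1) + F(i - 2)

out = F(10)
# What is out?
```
Call trace (a repeated sub-call is expanded the first time; later identical calls just restate its return value):
F(i=10)
  F(i=9)
    F(i=8)
      F(i=7)
        F(i=6)
          F(i=5)
            F(i=4)
              F(i=3)
                F(i=2)
                  F(i=1)
                  -> return 1
                  F(i=0)
                  -> return 0
                -> return 1
                F(i=1)
                -> return 1
              -> return 2
              F(i=2) -> return 1  (same call as traced above)
            -> return 3
            F(i=3) -> return 2  (same call as traced above)
          -> return 5
          F(i=4) -> return 3  (same call as traced above)
        -> return 8
        F(i=5) -> return 5  (same call as traced above)
      -> return 13
      F(i=6) -> return 8  (same call as traced above)
    -> return 21
    F(i=7) -> return 13  (same call as traced above)
  -> return 34
  F(i=8) -> return 21  (same call as traced above)
-> return 55

Final answer: 55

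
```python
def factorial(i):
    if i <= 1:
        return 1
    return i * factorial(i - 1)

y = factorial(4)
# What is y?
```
Call trace:
factorial(i=4)
  factorial(i=3)
    factorial(i=2)
      factorial(i=1)
      -> return 1
    -> return 2
  -> return 6
-> return 24

Final answer: 24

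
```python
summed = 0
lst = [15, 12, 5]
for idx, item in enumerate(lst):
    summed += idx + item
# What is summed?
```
Trace:
  summed=0
  summed=15, idx=0, item=15
  summed=28, idx=1, item=12
  summed=35, idx=2, item=5

Final answer: 35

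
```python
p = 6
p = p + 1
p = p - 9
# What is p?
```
Trace:
  p=6
  p=7
  p=-2

Final answer: -2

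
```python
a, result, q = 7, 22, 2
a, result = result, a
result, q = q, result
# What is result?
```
Trace:
  a=7, result=22, q=2
  a=22, result=7, q=2
  a=22, result=2, q=7

Final answer: 2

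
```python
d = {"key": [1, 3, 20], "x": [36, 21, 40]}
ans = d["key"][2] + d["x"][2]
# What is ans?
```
Trace:
  d={'key': [1, 3, 20], 'x': [36, 21, 40]}
  d={'key': [1, 3, 20], 'x': [36, 21, 40]}, ans=60

Final answer: 60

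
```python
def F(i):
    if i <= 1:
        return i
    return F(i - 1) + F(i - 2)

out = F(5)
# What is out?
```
Call trace (a repeated sub-call is expanded the first time; later identical calls just restate its return value):
F(i=5)
  F(i=4)
    F(i=3)
      F(i=2)
        F(i=1)
        -> return 1
        F(i=0)
        -> return 0
      -> return 1
      F(i=1)
      -> return 1
    -> return 2
    F(i=2) -> return 1  (same call as traced above)
  -> return 3
  F(i=3) -> return 2  (same call as traced above)
-> return 5

Final answer: 5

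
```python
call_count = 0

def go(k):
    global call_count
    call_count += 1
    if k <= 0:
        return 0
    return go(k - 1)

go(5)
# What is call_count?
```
Call trace:
go(k=5)
  go(k=4)
    go(k=3)
      go(k=2)
        go(k=1)
          go(k=0)
          -> return 0
        -> return 0
      -> return 0
    -> return 0
  -> return 0
-> return 0

call_count is incremented once per call. go is entered once for each k = 5, 4, 3, 2, 1, 0 (the k <= 0 call returns without recursing), i.e. 5 + 1 calls.
call_count = 6

Final answer: 6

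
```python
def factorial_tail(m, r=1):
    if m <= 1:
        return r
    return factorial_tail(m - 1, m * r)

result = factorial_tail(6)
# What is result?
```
Call trace:
factorial_tail(m=6, r=1)
  factorial_tail(m=5, r=6)
    factorial_tail(m=4, r=30)
      factorial_tail(m=3, r=120)
        factorial_tail(m=2, r=360)
          factorial_tail(m=1, r=720)
          -> return 720
        -> return 720
      -> return 720
    -> return 720
  -> return 720
-> return 720

Final answer: 720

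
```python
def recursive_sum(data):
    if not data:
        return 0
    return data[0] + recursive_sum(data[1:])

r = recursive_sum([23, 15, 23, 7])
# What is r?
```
Call trace:
recursive_sum(data=[23, 15, 23, 7])
  recursive_sum(data=[15, 23, 7])
    recursive_sum(data=[23, 7])
      recursive_sum(data=[7])
        recursive_sum(data=[])
        -> return 0
      -> return 7
    -> return 30
  -> return 45
-> return 68

Final answer: 68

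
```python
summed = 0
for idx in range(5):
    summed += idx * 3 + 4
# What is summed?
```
Trace:
  summed=0
  summed=4, idx=0
  summed=11, idx=1
  summed=21, idx=2
  summed=34, idx=3
  summed=50, idx=4

Final answer: 50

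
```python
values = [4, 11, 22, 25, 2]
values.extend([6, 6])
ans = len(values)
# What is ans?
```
Trace:
  values=[4, 11, 22, 25, 2]
  values=[4, 11, 22, 25, 2, 6, 6]
  values=[4, 11, 22, 25, 2, 6, 6], ans=7

Final answer: 7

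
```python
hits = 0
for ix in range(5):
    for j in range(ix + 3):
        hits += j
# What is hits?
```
Trace:
  hits=0
  hits=0, ix=0, j=0
  hits=1, ix=0, j=1
  hits=3, ix=0, j=2
  hits=3, ix=1, j=0
  hits=4, ix=1, j=1
  hits=6, ix=1, j=2
  hits=9, ix=1, j=3
  hits=9, ix=2, j=0
  hits=10, ix=2, j=1
  hits=12, ix=2, j=2
  hits=15, ix=2, j=3
  hits=19, ix=2, j=4
  hits=19, ix=3, j=0
  hits=20, ix=3, j=1
  hits=22, ix=3, j=2
  hits=25, ix=3, j=3
  hits=29, ix=3, j=4
  hits=34, ix=3, j=5
  hits=34, ix=4, j=0
  hits=35, ix=4, j=1
  hits=37, ix=4, j=2
  hits=40, ix=4, j=3
  hits=44, ix=4, j=4
  hits=49, ix=4, j=5
  hits=55, ix=4, j=6

Final answer: 55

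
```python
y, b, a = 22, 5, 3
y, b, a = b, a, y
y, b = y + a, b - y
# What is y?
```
Trace:
  y=22, b=5, a=3
  y=5, b=3, a=22
  y=27, b=-2, a=22

Final answer: 27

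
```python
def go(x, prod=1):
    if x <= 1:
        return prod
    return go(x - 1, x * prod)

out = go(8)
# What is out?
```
Call trace:
go(x=8, prod=1)
  go(x=7, prod=8)
    go(x=6, prod=56)
      go(x=5, prod=336)
        go(x=4, prod=1680)
          go(x=3, prod=6720)
            go(x=2, prod=20160)
              go(x=1, prod=40320)
              -> return 40320
            -> return 40320
          -> return 40320
        -> return 40320
      -> return 40320
    -> return 40320
  -> return 40320
-> return 40320

Final answer: 40320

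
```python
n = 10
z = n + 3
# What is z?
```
Trace:
  n=10
  n=10, z=13

Final answer: 13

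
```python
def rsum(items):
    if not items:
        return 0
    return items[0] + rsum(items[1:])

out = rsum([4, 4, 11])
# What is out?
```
Call trace:
rsum(items=[4, 4, 11])
  rsum(items=[4, 11])
    rsum(items=[11])
      rsum(items=[])
      -> return 0
    -> return 11
  -> return 15
-> return 19

Final answer: 19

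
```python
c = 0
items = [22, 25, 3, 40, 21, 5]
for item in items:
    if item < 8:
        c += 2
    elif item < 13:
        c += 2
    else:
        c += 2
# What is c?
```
Trace:
  c=0
  c=2, item=22
  c=4, item=25
  c=6, item=3
  c=8, item=40
  c=10, item=21
  c=12, item=5

Final answer: 12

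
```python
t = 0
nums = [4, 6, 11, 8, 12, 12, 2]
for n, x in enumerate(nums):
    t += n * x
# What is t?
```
Trace:
  t=0
  t=0, n=0, x=4
  t=6, n=1, x=6
  t=28, n=2, x=11
  t=52, n=3, x=8
  t=100, n=4, x=12
  t=160, n=5, x=12
  t=172, n=6, x=2

Final answer: 172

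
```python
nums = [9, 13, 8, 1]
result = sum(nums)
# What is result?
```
Trace:
  nums=[9, 13, 8, 1]
  nums=[9, 13, 8, 1], result=31

Final answer: 31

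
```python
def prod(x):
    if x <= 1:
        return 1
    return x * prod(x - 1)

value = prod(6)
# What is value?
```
Call trace:
prod(x=6)
  prod(x=5)
    prod(x=4)
      prod(x=3)
        prod(x=2)
          prod(x=1)
          -> return 1
        -> return 2
      -> return 6
    -> return 24
  -> return 120
-> return 720

Final answer: 720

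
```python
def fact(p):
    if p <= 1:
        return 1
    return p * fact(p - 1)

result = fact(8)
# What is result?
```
Call trace:
fact(p=8)
  fact(p=7)
    fact(p=6)
      fact(p=5)
        fact(p=4)
          fact(p=3)
            fact(p=2)
              fact(p=1)
              -> return 1
            -> return 2
          -> return 6
        -> return 24
      -> return 120
    -> return 720
  -> return 5040
-> return 40320

Final answer: 40320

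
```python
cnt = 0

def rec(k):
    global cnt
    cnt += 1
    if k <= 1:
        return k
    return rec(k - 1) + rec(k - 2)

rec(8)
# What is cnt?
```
Call trace (a repeated sub-call is expanded the first time; later identical calls just restate its return value):
rec(k=8)
  rec(k=7)
    rec(k=6)
      rec(k=5)
        rec(k=4)
          rec(k=3)
            rec(k=2)
              rec(k=1)
              -> return 1
              rec(k=0)
              -> return 0
            -> return 1
            rec(k=1)
            -> return 1
          -> return 2
          rec(k=2) -> return 1  (same call as traced above)
        -> return 3
        rec(k=3) -> return 2  (same call as traced above)
      -> return 5
      rec(k=4) -> return 3  (same call as traced above)
    -> return 8
    rec(k=5) -> return 5  (same call as traced above)
  -> return 13
  rec(k=6) -> return 8  (same call as traced above)
-> return 21

cnt is incremented once per call, so count the calls in each subtree. Let C(k) = number of calls made by rec(k).
C(0) = C(1) = 1 (base case, no recursion); C(k) = 1 + C(k - 1) + C(k - 2) otherwise.
C(2) = 1 + C(1) + C(0) = 1 + 1 + 1 = 3
C(3) = 1 + C(2) + C(1) = 1 + 3 + 1 = 5
C(4) = 1 + C(3) + C(2) = 1 + 5 + 3 = 9
C(5) = 1 + C(4) + C(3) = 1 + 9 + 5 = 15
C(6) = 1 + C(5) + C(4) = 1 + 15 + 9 = 25
C(7) = 1 + C(6) + C(5) = 1 + 25 + 15 = 41
C(8) = 1 + C(7) + C(6) = 1 + 41 + 25 = 67
cnt = C(8) = 67

Final answer: 67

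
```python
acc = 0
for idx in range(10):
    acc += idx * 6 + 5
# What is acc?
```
Trace:
  acc=0
  acc=5, idx=0
  acc=16, idx=1
  acc=33, idx=2
  acc=56, idx=3
  acc=85, idx=4
  acc=120, idx=5
  acc=161, idx=6
  acc=208, idx=7
  acc=261, idx=8
  acc=320, idx=9

Final answer: 320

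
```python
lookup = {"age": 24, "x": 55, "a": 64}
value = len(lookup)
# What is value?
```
Trace:
  lookup={'age': 24, 'x': 55, 'a': 64}
  lookup={'age': 24, 'x': 55, 'a': 64}, value=3

Final answer: 3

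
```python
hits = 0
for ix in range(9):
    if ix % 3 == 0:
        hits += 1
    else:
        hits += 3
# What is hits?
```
Trace:
  hits=0
  hits=1, ix=0
  hits=4, ix=1
  hits=7, ix=2
  hits=8, ix=3
  hits=11, ix=4
  hits=14, ix=5
  hits=15, ix=6
  hits=18, ix=7
  hits=21, ix=8

Final answer: 21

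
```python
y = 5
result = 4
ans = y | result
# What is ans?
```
Trace:
  y=5
  y=5, result=4
  y=5, result=4, ans=5

Final answer: 5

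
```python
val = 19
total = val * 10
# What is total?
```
Trace:
  val=19
  val=19, total=190

Final answer: 190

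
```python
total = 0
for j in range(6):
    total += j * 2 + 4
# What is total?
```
Trace:
  total=0
  total=4, j=0
  total=10, j=1
  total=18, j=2
  total=28, j=3
  total=40, j=4
  total=54, j=5

Final answer: 54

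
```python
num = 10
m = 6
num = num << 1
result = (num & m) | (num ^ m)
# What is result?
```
Trace:
  num=10
  num=10, m=6
  num=20, m=6
  num=20, m=6, result=22

Final answer: 22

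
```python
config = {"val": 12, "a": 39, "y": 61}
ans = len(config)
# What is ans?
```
Trace:
  config={'val': 12, 'a': 39, 'y': 61}
  config={'val': 12, 'a': 39, 'y': 61}, ans=3

Final answer: 3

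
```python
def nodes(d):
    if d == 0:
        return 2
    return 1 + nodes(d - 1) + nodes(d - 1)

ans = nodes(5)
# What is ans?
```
Call trace (a repeated sub-call is expanded the first time; later identical calls just restate its return value):
nodes(d=5)
  nodes(d=4)
    nodes(d=3)
      nodes(d=2)
        nodes(d=1)
          nodes(d=0)
          -> return 2
          nodes(d=0)
          -> return 2
        -> return 5
        nodes(d=1) -> return 5  (same call as traced above)
      -> return 11
      nodes(d=2) -> return 11  (same call as traced above)
    -> return 23
    nodes(d=3) -> return 23  (same call as traced above)
  -> return 47
  nodes(d=4) -> return 47  (same call as traced above)
-> return 95

Final answer: 95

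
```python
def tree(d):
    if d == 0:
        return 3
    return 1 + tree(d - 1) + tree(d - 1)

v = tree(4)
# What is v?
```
Call trace (a repeated sub-call is expanded the first time; later identical calls just restate its return value):
tree(d=4)
  tree(d=3)
    tree(d=2)
      tree(d=1)
        tree(d=0)
        -> return 3
        tree(d=0)
        -> return 3
      -> return 7
      tree(d=1) -> return 7  (same call as traced above)
    -> return 15
    tree(d=2) -> return 15  (same call as traced above)
  -> return 31
  tree(d=3) -> return 31  (same call as traced above)
-> return 63

Final answer: 63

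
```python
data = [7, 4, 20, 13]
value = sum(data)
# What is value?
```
Trace:
  data=[7, 4, 20, 13]
  data=[7, 4, 20, 13], value=44

Final answer: 44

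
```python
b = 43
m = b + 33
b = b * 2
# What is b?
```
Trace:
  b=43
  b=43, m=76
  b=86, m=76

Final answer: 86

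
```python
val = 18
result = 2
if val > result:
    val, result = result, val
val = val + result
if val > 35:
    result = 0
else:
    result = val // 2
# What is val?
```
Trace:
  val=18
  val=18, result=2
  val=2, result=18
  val=20, result=18
  val=20, result=10

Final answer: 20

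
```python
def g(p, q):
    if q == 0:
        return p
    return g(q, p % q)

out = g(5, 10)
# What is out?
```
Call trace:
g(p=5, q=10)
  g(p=10, q=5)
    g(p=5, q=0)
    -> return 5
  -> return 5
-> return 5

Final answer: 5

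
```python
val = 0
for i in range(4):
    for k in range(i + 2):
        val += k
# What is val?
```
Trace:
  val=0
  val=0, i=0, k=0
  val=1, i=0, k=1
  val=1, i=1, k=0
  val=2, i=1, k=1
  val=4, i=1, k=2
  val=4, i=2, k=0
  val=5, i=2, k=1
  val=7, i=2, k=2
  val=10, i=2, k=3
  val=10, i=3, k=0
  val=11, i=3, k=1
  val=13, i=3, k=2
  val=16, i=3, k=3
  val=20, i=3, k=4

Final answer: 20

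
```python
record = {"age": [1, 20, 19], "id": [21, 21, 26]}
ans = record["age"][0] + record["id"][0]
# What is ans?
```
Trace:
  record={'age': [1, 20, 19], 'id': [21, 21, 26]}
  record={'age': [1, 20, 19], 'id': [21, 21, 26]}, ans=22

Final answer: 22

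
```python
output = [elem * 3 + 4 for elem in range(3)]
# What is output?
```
Trace:
  elem=0
  elem=1
  elem=2
  output=[4, 7, 10]

Final answer: [4, 7, 10]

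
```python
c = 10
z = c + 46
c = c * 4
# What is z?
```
Trace:
  c=10
  c=10, z=56
  c=40, z=56

Final answer: 56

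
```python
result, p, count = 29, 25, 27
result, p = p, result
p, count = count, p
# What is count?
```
Trace:
  result=29, p=25, count=27
  result=25, p=29, count=27
  result=25, p=27, count=29

Final answer: 29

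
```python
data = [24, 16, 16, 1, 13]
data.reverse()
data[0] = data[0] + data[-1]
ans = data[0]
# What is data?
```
Trace:
  data=[24, 16, 16, 1, 13]
  data=[13, 1, 16, 16, 24]
  data=[37, 1, 16, 16, 24]
  data=[37, 1, 16, 16, 24], ans=37

Final answer: [37, 1, 16, 16, 24]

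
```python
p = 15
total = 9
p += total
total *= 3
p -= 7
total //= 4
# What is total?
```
Trace:
  p=15
  p=15, total=9
  p=24, total=9
  p=24, total=27
  p=17, total=27
  p=17, total=6

Final answer: 6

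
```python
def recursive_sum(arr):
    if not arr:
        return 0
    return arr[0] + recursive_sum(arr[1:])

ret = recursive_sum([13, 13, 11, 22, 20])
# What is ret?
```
Call trace:
recursive_sum(arr=[13, 13, 11, 22, 20])
  recursive_sum(arr=[13, 11, 22, 20])
    recursive_sum(arr=[11, 22, 20])
      recursive_sum(arr=[22, 20])
        recursive_sum(arr=[20])
          recursive_sum(arr=[])
          -> return 0
        -> return 20
      -> return 42
    -> return 53
  -> return 66
-> return 79

Final answer: 79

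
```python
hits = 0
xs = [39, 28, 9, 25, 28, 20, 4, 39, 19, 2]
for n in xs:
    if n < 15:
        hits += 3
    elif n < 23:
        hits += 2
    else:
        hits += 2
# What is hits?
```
Trace:
  hits=0
  hits=2, n=39
  hits=4, n=28
  hits=7, n=9
  hits=9, n=25
  hits=11, n=28
  hits=13, n=20
  hits=16, n=4
  hits=18, n=39
  hits=20, n=19
  hits=23, n=2

Final answer: 23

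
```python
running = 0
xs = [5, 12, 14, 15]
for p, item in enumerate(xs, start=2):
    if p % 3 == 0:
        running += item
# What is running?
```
Trace:
  running=0
  running=0, p=2, item=5
  running=12, p=3, item=12
  running=12, p=4, item=14
  running=12, p=5, item=15

Final answer: 12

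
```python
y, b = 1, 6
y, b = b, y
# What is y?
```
Trace:
  y=1, b=6
  y=6, b=1

Final answer: 6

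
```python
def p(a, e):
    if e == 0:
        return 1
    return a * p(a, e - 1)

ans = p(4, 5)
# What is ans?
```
Call trace:
p(a=4, e=5)
  p(a=4, e=4)
    p(a=4, e=3)
      p(a=4, e=2)
        p(a=4, e=1)
          p(a=4, e=0)
          -> return 1
        -> return 4
      -> return 16
    -> return 64
  -> return 256
-> return 1024

Final answer: 1024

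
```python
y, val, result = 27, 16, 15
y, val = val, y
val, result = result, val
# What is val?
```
Trace:
  y=27, val=16, result=15
  y=16, val=27, result=15
  y=16, val=15, result=27

Final answer: 15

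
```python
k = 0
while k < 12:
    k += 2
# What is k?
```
Trace:
  k=0
  k=2
  k=4
  k=6
  k=8
  k=10
  k=12

Final answer: 12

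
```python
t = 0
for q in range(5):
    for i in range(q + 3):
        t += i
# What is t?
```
Trace:
  t=0
  t=0, q=0, i=0
  t=1, q=0, i=1
  t=3, q=0, i=2
  t=3, q=1, i=0
  t=4, q=1, i=1
  t=6, q=1, i=2
  t=9, q=1, i=3
  t=9, q=2, i=0
  t=10, q=2, i=1
  t=12, q=2, i=2
  t=15, q=2, i=3
  t=19, q=2, i=4
  t=19, q=3, i=0
  t=20, q=3, i=1
  t=22, q=3, i=2
  t=25, q=3, i=3
  t=29, q=3, i=4
  t=34, q=3, i=5
  t=34, q=4, i=0
  t=35, q=4, i=1
  t=37, q=4, i=2
  t=40, q=4, i=3
  t=44, q=4, i=4
  t=49, q=4, i=5
  t=55, q=4, i=6

Final answer: 55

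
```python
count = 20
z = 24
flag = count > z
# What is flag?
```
Trace:
  count=20
  count=20, z=24
  count=20, z=24, flag=False

Final answer: False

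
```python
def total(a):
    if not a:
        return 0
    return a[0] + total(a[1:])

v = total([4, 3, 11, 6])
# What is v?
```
Call trace:
total(a=[4, 3, 11, 6])
  total(a=[3, 11, 6])
    total(a=[11, 6])
      total(a=[6])
        total(a=[])
        -> return 0
      -> return 6
    -> return 17
  -> return 20
-> return 24

Final answer: 24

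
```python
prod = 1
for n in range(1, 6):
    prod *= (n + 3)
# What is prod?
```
Trace:
  prod=1
  prod=4, n=1
  prod=20, n=2
  prod=120, n=3
  prod=840, n=4
  prod=6720, n=5

Final answer: 6720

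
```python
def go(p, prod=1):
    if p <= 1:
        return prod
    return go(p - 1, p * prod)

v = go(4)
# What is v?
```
Call trace:
go(p=4, prod=1)
  go(p=3, prod=4)
    go(p=2, prod=12)
      go(p=1, prod=24)
      -> return 24
    -> return 24
  -> return 24
-> return 24

Final answer: 24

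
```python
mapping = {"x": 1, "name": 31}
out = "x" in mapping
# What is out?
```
Trace:
  mapping={'x': 1, 'name': 31}
  mapping={'x': 1, 'name': 31}, out=True

Final answer: True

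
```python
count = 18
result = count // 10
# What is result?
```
Trace:
  count=18
  count=18, result=1

Final answer: 1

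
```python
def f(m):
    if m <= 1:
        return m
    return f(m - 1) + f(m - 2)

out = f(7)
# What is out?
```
Call trace (a repeated sub-call is expanded the first time; later identical calls just restate its return value):
f(m=7)
  f(m=6)
    f(m=5)
      f(m=4)
        f(m=3)
          f(m=2)
            f(m=1)
            -> return 1
            f(m=0)
            -> return 0
          -> return 1
          f(m=1)
          -> return 1
        -> return 2
        f(m=2) -> return 1  (same call as traced above)
      -> return 3
      f(m=3) -> return 2  (same call as traced above)
    -> return 5
    f(m=4) -> return 3  (same call as traced above)
  -> return 8
  f(m=5) -> return 5  (same call as traced above)
-> return 13

Final answer: 13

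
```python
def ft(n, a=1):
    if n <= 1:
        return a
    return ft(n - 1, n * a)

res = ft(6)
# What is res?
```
Call trace:
ft(n=6, a=1)
  ft(n=5, a=6)
    ft(n=4, a=30)
      ft(n=3, a=120)
        ft(n=2, a=360)
          ft(n=1, a=720)
          -> return 720
        -> return 720
      -> return 720
    -> return 720
  -> return 720
-> return 720

Final answer: 720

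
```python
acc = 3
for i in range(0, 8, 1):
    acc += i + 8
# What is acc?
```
Trace:
  acc=3
  acc=11, i=0
  acc=20, i=1
  acc=30, i=2
  acc=41, i=3
  acc=53, i=4
  acc=66, i=5
  acc=80, i=6
  acc=95, i=7

Final answer: 95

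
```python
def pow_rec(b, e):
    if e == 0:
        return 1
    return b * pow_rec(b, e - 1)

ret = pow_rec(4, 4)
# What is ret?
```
Call trace:
pow_rec(b=4, e=4)
  pow_rec(b=4, e=3)
    pow_rec(b=4, e=2)
      pow_rec(b=4, e=1)
        pow_rec(b=4, e=0)
        -> return 1
      -> return 4
    -> return 16
  -> return 64
-> return 256

Final answer: 256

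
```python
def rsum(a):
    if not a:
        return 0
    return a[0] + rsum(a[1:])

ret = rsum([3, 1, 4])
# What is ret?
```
Call trace:
rsum(a=[3, 1, 4])
  rsum(a=[1, 4])
    rsum(a=[4])
      rsum(a=[])
      -> return 0
    -> return 4
  -> return 5
-> return 8

Final answer: 8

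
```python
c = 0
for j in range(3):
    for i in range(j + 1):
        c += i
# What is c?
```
Trace:
  c=0
  c=0, j=0, i=0
  c=0, j=1, i=0
  c=1, j=1, i=1
  c=1, j=2, i=0
  c=2, j=2, i=1
  c=4, j=2, i=2

Final answer: 4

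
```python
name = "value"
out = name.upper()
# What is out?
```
Trace:
  name='value'
  name='value', out='VALUE'

Final answer: 'VALUE'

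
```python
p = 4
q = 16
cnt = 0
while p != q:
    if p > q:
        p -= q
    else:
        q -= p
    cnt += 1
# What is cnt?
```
Trace:
  p=4
  p=4, q=16
  p=4, q=16, cnt=0
  p=4, q=12, cnt=1
  p=4, q=8, cnt=2
  p=4, q=4, cnt=3

Final answer: 3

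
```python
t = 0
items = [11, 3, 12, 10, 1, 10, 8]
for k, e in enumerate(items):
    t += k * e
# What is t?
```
Trace:
  t=0
  t=0, k=0, e=11
  t=3, k=1, e=3
  t=27, k=2, e=12
  t=57, k=3, e=10
  t=61, k=4, e=1
  t=111, k=5, e=10
  t=159, k=6, e=8

Final answer: 159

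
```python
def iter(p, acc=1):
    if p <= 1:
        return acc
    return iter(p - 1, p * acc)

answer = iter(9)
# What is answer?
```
Call trace:
iter(p=9, acc=1)
  iter(p=8, acc=9)
    iter(p=7, acc=72)
      iter(p=6, acc=504)
        iter(p=5, acc=3024)
          iter(p=4, acc=15120)
            iter(p=3, acc=60480)
              iter(p=2, acc=181440)
                iter(p=1, acc=362880)
                -> return 362880
              -> return 362880
            -> return 362880
          -> return 362880
        -> return 362880
      -> return 362880
    -> return 362880
  -> return 362880
-> return 362880

Final answer: 362880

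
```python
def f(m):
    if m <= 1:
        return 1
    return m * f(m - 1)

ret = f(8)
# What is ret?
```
Call trace:
f(m=8)
  f(m=7)
    f(m=6)
      f(m=5)
        f(m=4)
          f(m=3)
            f(m=2)
              f(m=1)
              -> return 1
            -> return 2
          -> return 6
        -> return 24
      -> return 120
    -> return 720
  -> return 5040
-> return 40320

Final answer: 40320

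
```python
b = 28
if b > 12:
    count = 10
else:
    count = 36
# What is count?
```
Trace:
  b=28
  b=28, count=10

Final answer: 10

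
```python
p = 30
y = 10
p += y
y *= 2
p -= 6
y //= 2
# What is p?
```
Trace:
  p=30
  p=30, y=10
  p=40, y=10
  p=40, y=20
  p=34, y=20
  p=34, y=10

Final answer: 34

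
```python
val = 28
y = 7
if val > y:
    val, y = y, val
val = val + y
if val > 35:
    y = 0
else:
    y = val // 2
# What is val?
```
Trace:
  val=28
  val=28, y=7
  val=7, y=28
  val=35, y=28
  val=35, y=17

Final answer: 35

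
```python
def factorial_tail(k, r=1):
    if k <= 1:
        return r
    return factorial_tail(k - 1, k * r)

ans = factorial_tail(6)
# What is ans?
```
Call trace:
factorial_tail(k=6, r=1)
  factorial_tail(k=5, r=6)
    factorial_tail(k=4, r=30)
      factorial_tail(k=3, r=120)
        factorial_tail(k=2, r=360)
          factorial_tail(k=1, r=720)
          -> return 720
        -> return 720
      -> return 720
    -> return 720
  -> return 720
-> return 720

Final answer: 720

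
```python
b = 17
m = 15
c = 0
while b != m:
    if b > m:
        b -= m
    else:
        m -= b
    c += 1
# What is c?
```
Trace:
  b=17
  b=17, m=15
  b=17, m=15, c=0
  b=2, m=15, c=1
  b=2, m=13, c=2
  b=2, m=11, c=3
  b=2, m=9, c=4
  b=2, m=7, c=5
  b=2, m=5, c=6
  b=2, m=3, c=7
  b=2, m=1, c=8
  b=1, m=1, c=9

Final answer: 9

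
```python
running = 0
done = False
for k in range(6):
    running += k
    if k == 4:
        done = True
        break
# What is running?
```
Trace:
  running=0
  running=0, done=False
  running=0, done=False, k=0
  running=1, done=False, k=1
  running=3, done=False, k=2
  running=6, done=False, k=3
  running=10, done=True, k=4

Final answer: 10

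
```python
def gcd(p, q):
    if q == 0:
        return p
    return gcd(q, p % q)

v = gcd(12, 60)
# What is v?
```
Call trace:
gcd(p=12, q=60)
  gcd(p=60, q=12)
    gcd(p=12, q=0)
    -> return 12
  -> return 12
-> return 12

Final answer: 12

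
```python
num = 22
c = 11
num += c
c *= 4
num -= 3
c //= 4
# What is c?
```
Trace:
  num=22
  num=22, c=11
  num=33, c=11
  num=33, c=44
  num=30, c=44
  num=30, c=11

Final answer: 11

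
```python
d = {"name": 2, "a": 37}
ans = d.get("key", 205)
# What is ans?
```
Trace:
  d={'name': 2, 'a': 37}
  d={'name': 2, 'a': 37}, ans=205

Final answer: 205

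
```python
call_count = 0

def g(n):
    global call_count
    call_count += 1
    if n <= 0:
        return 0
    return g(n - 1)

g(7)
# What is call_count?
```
Call trace:
g(n=7)
  g(n=6)
    g(n=5)
      g(n=4)
        g(n=3)
          g(n=2)
            g(n=1)
              g(n=0)
              -> return 0
            -> return 0
          -> return 0
        -> return 0
      -> return 0
    -> return 0
  -> return 0
-> return 0

call_count is incremented once per call. g is entered once for each n = 7, 6, 5, 4, 3, 2, 1, 0 (the n <= 0 call returns without recursing), i.e. 7 + 1 calls.
call_count = 8

Final answer: 8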